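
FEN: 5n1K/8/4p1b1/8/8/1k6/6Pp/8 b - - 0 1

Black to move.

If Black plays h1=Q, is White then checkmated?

After h1=Q: white king on h8; in check: yes, from the black queen on h1.
White has 2 legal replies: Kg8, Kg7.
In check but a legal move exists → not checkmate.

no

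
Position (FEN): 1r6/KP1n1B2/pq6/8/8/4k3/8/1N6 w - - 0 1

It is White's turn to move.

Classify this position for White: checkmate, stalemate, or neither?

checkmate

White to move; white king on a7.
In check: yes, from the black queen on b6.
King squares — a6: attacked by Qb6; b6: attacked by Nd7; b7: own pawn; a8: attacked by Rb8; b8: attacked by Nd7.
Legal moves for White: none.
In check with no legal moves → checkmate.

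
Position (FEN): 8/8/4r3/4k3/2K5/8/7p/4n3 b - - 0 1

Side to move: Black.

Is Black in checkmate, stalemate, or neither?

Black to move; black king on e5.
In check: no.
Legal moves for Black include: Re8, Re7, Rh6, Rg6, Rf6, Rd6, Rc6+, Rb6, Ra6, Kf6, Kd6, Kf5, Kf4, Ke4, Nf3, Nd3, Ng2, Nc2, ... (list truncated; more exist).
Black has legal moves and is not in check → neither.

neither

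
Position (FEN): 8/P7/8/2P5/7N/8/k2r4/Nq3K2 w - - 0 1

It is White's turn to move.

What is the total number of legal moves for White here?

White to move; king on f1.
In check: yes, from the black queen on b1.
Legal moves: none.
Count: 0.

0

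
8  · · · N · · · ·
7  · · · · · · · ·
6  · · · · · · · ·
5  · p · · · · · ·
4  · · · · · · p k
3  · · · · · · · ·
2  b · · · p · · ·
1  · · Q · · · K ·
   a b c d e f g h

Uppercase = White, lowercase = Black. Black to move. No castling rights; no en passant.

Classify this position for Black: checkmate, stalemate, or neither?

neither

Black to move; black king on h4.
In check: no.
Legal moves for Black: Kh5, Kh3, Kg3, Bg8, Bf7, Be6, Bd5, Bc4, Bb3, Bb1, b4, g3, e1=Q+, e1=R+, e1=B, e1=N.
Black has 16 legal moves and is not in check → neither.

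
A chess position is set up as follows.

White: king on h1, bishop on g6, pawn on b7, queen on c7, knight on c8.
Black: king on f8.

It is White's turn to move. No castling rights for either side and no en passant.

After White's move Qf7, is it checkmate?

After Qf7: black king on f8; in check: yes, from the white queen on f7.
King squares — e7: attacked by Qf7; f7: attacked by Bg6; g7: attacked by Qf7; e8: attacked by Qf7; g8: attacked by Qf7.
Black has no legal moves → checkmate.

yes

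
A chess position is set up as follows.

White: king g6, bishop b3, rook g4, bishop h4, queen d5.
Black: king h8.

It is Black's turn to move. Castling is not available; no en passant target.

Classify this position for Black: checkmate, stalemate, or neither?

stalemate

Black to move; black king on h8.
In check: no.
King squares — g7: attacked by Kg6; h7: attacked by Kg6; g8: attacked by Qd5.
Legal moves for Black: none.
Not in check and no legal moves → stalemate.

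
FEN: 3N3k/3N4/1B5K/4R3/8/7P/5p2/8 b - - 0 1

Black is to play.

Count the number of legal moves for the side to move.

5

Black to move; king on h8.
In check: no.
Legal moves: Kg8, f1=Q, f1=R, f1=B, f1=N.
Count: 5.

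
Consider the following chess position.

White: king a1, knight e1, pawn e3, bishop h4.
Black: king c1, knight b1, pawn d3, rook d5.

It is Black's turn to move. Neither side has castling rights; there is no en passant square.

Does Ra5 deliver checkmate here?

yes

After Ra5: white king on a1; in check: yes, from the black rook on a5.
King squares — b1: attacked by Kc1; a2: attacked by Ra5; b2: attacked by Kc1.
White has no legal moves → checkmate.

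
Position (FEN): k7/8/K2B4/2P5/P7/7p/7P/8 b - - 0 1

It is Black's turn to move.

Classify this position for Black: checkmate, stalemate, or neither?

Black to move; black king on a8.
In check: no.
King squares — a7: attacked by Ka6; b7: attacked by Ka6; b8: attacked by Bd6.
Legal moves for Black: none.
Not in check and no legal moves → stalemate.

stalemate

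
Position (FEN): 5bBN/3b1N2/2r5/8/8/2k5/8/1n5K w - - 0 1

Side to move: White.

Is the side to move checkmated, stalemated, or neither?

neither

White to move; white king on h1.
In check: no.
Legal moves for White: Ng6, Bh7, Nd8, Nh6, Nd6, Ng5, Ne5, Kh2, Kg2, Kg1.
White has 10 legal moves and is not in check → neither.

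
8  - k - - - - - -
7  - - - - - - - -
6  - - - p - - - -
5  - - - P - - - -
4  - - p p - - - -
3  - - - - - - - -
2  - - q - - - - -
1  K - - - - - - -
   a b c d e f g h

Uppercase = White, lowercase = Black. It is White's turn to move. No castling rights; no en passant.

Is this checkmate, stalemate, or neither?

White to move; white king on a1.
In check: no.
King squares — b1: attacked by Qc2; a2: attacked by Qc2; b2: attacked by Qc2.
Legal moves for White: none.
Not in check and no legal moves → stalemate.

stalemate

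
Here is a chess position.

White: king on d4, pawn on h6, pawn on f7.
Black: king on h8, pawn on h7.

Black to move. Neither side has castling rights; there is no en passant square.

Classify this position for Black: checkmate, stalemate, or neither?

stalemate

Black to move; black king on h8.
In check: no.
King squares — g7: attacked by Ph6; h7: own pawn; g8: attacked by Pf7.
Legal moves for Black: none.
Not in check and no legal moves → stalemate.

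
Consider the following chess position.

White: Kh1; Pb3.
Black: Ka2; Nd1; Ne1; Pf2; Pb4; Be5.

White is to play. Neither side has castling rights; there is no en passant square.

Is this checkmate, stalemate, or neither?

stalemate

White to move; white king on h1.
In check: no.
King squares — g1: attacked by Pf2; g2: attacked by Ne1; h2: attacked by Be5.
Legal moves for White: none.
Not in check and no legal moves → stalemate.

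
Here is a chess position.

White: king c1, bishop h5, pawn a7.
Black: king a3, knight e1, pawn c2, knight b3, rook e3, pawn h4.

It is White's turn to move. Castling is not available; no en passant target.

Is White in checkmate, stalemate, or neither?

checkmate

White to move; white king on c1.
In check: yes, from the black knight on b3.
King squares — b1: attacked by Pc2; d1: attacked by Pc2; b2: attacked by Ka3; c2: attacked by Ne1; d2: attacked by Nb3.
Legal moves for White: none.
In check with no legal moves → checkmate.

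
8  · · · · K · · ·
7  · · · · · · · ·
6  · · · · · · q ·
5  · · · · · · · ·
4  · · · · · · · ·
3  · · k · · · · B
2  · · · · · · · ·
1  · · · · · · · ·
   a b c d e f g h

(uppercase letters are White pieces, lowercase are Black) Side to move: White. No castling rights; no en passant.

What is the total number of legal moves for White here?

White to move; king on e8.
In check: yes, from the black queen on g6.
Legal moves: Kf8, Kd8, Ke7, Kd7.
Count: 4.

4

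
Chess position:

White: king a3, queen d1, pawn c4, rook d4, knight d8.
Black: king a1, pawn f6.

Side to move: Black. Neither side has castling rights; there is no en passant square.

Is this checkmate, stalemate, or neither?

Black to move; black king on a1.
In check: yes, from the white queen on d1.
King squares — b1: attacked by Qd1; a2: attacked by Ka3; b2: attacked by Ka3.
Legal moves for Black: none.
In check with no legal moves → checkmate.

checkmate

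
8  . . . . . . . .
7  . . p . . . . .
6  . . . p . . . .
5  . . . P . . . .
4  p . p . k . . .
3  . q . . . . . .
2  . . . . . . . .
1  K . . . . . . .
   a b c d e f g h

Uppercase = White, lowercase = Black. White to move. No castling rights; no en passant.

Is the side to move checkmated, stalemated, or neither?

White to move; white king on a1.
In check: no.
King squares — b1: attacked by Qb3; a2: attacked by Qb3; b2: attacked by Qb3.
Legal moves for White: none.
Not in check and no legal moves → stalemate.

stalemate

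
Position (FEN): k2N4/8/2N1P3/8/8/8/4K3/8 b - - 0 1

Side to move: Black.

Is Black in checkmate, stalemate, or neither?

Black to move; black king on a8.
In check: no.
King squares — a7: attacked by Nc6; b7: attacked by Nd8; b8: attacked by Nc6.
Legal moves for Black: none.
Not in check and no legal moves → stalemate.

stalemate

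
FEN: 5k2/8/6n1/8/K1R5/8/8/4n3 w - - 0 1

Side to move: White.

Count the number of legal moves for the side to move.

18

White to move; king on a4.
In check: no.
Legal moves: Rc8+, Rc7, Rc6, Rc5, Rh4, Rg4, Rf4+, Re4, Rd4, Rb4, Rc3, Rc2, Rc1, Kb5, Ka5, Kb4, Kb3, Ka3.
Count: 18.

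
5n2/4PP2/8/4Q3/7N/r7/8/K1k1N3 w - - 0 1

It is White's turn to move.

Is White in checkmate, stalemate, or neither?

White to move; white king on a1.
In check: yes, from the black rook on a3.
King squares — b1: attacked by Kc1; a2: attacked by Ra3; b2: attacked by Kc1.
Legal moves for White: none.
In check with no legal moves → checkmate.

checkmate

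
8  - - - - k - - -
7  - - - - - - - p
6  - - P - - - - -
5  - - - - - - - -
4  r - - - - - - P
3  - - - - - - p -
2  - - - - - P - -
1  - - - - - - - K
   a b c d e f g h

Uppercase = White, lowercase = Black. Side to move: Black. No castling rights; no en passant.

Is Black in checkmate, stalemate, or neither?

Black to move; black king on e8.
In check: no.
Legal moves for Black include: Kf8, Kd8, Kf7, Ke7, Ra8, Ra7, Ra6, Ra5, Rxh4+, Rg4, Rf4, Re4, Rd4, Rc4, Rb4, Ra3, Ra2, Ra1+, ... (list truncated; more exist).
Black has legal moves and is not in check → neither.

neither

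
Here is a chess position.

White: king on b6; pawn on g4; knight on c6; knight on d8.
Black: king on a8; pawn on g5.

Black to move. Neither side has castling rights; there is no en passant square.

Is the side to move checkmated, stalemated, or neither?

stalemate

Black to move; black king on a8.
In check: no.
King squares — a7: attacked by Kb6; b7: attacked by Kb6; b8: attacked by Nc6.
Legal moves for Black: none.
Not in check and no legal moves → stalemate.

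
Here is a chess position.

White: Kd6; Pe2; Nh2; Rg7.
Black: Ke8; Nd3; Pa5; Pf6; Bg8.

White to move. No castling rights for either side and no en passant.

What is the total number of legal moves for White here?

White to move; king on d6.
In check: no.
Legal moves: Rxg8+, Rh7, Rf7, Re7+, Rd7, Rc7, Rb7, Ra7, Rg6, Rg5, Rg4, Rg3, Rg2, Rg1, Kc7, Kc6, Ng4, Nf3, Nf1, exd3, e3, e4.
Count: 22.

22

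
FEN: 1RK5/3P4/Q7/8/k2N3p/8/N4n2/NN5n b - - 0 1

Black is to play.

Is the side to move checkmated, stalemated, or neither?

checkmate

Black to move; black king on a4.
In check: yes, from the white queen on a6.
King squares — a3: attacked by Nb1; b3: attacked by Na1; b4: attacked by Na2; a5: attacked by Qa6; b5: attacked by Nd4.
Legal moves for Black: none.
In check with no legal moves → checkmate.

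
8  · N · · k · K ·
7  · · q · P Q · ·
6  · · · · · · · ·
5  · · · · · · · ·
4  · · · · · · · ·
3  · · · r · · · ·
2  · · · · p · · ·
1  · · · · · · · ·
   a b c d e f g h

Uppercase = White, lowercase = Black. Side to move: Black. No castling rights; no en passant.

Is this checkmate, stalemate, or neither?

checkmate

Black to move; black king on e8.
In check: yes, from the white queen on f7.
King squares — d7: attacked by Nb8; e7: attacked by Qf7; f7: attacked by Kg8; d8: attacked by Pe7; f8: attacked by Pe7.
Legal moves for Black: none.
In check with no legal moves → checkmate.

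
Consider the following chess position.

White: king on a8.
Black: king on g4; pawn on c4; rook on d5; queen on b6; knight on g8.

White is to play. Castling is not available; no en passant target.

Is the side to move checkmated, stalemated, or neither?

stalemate

White to move; white king on a8.
In check: no.
King squares — a7: attacked by Qb6; b7: attacked by Qb6; b8: attacked by Qb6.
Legal moves for White: none.
Not in check and no legal moves → stalemate.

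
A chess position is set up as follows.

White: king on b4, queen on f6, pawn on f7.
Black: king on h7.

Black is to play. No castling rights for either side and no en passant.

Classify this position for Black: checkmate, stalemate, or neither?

Black to move; black king on h7.
In check: no.
King squares — g6: attacked by Qf6; h6: attacked by Qf6; g7: attacked by Qf6; g8: attacked by Pf7; h8: attacked by Qf6.
Legal moves for Black: none.
Not in check and no legal moves → stalemate.

stalemate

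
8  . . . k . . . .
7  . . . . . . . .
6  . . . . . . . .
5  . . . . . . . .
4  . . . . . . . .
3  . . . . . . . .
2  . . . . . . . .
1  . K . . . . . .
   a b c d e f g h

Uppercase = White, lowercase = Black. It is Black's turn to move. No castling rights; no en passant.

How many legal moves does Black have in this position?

Black to move; king on d8.
In check: no.
Legal moves: Ke8, Kc8, Ke7, Kd7, Kc7.
Count: 5.

5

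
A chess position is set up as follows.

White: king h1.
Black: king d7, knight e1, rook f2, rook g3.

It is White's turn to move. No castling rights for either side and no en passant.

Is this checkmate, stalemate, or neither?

White to move; white king on h1.
In check: no.
King squares — g1: attacked by Rg3; g2: attacked by Ne1; h2: attacked by Rf2.
Legal moves for White: none.
Not in check and no legal moves → stalemate.

stalemate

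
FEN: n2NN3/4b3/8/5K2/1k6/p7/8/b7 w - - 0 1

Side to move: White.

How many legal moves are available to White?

13

White to move; king on f5.
In check: no.
Legal moves: Ng7, Nc7, Nf6, Nd6, Nf7, Nb7, Ne6, Nc6+, Kg6, Ke6, Kg4, Kf4, Ke4.
Count: 13.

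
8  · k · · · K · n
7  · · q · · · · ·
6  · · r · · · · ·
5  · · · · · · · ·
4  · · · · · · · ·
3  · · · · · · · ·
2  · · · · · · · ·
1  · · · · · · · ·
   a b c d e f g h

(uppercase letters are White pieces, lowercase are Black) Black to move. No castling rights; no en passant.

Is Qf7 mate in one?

After Qf7: white king on f8; in check: yes, from the black queen on f7.
King squares — e7: attacked by Qf7; f7: attacked by Nh8; g7: attacked by Qf7; e8: attacked by Qf7; g8: attacked by Qf7.
White has no legal moves → checkmate.

yes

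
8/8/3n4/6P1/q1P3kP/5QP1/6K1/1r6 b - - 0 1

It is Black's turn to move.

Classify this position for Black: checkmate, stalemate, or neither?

Black to move; black king on g4.
In check: yes, from the white queen on f3.
King squares — f3: attacked by Kg2; g3: attacked by Kg2; h3: attacked by Kg2; f4: attacked by Qf3; h4: attacked by Pg3; f5: attacked by Qf3; g5: attacked by Ph4; h5: attacked by Qf3.
Legal moves for Black: none.
In check with no legal moves → checkmate.

checkmate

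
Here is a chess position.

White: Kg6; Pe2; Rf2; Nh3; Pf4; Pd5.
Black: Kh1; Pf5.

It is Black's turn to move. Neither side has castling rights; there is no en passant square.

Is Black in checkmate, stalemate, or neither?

Black to move; black king on h1.
In check: no.
King squares — g1: attacked by Nh3; g2: attacked by Rf2; h2: attacked by Rf2.
Legal moves for Black: none.
Not in check and no legal moves → stalemate.

stalemate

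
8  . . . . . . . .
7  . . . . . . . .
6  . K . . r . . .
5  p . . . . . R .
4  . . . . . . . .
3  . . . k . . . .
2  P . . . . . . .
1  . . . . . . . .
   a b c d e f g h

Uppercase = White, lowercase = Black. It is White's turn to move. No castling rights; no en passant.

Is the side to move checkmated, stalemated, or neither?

White to move; white king on b6.
In check: yes, from the black rook on e6.
King squares — a5: available; b5: available; c5: available; a6: attacked by Re6; c6: attacked by Re6; a7: available; b7: available; c7: available.
Legal moves for White: Kc7, Kb7, Ka7, Kc5, Kb5, Kxa5.
White is in check but has 6 legal moves → neither.

neither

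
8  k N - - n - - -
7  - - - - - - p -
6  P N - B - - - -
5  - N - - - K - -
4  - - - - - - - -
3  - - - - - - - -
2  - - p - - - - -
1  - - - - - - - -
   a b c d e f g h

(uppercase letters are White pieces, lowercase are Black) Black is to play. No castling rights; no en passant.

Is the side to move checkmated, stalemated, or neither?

Black to move; black king on a8.
In check: yes, from the white knight on b6.
King squares — a7: attacked by Nb5; b7: attacked by Pa6; b8: attacked by Bd6.
Legal moves for Black: none.
In check with no legal moves → checkmate.

checkmate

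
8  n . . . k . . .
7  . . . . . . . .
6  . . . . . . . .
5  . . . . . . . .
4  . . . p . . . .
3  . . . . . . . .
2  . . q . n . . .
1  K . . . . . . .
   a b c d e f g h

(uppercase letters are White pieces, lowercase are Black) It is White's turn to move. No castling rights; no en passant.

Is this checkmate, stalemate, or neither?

stalemate

White to move; white king on a1.
In check: no.
King squares — b1: attacked by Qc2; a2: attacked by Qc2; b2: attacked by Qc2.
Legal moves for White: none.
Not in check and no legal moves → stalemate.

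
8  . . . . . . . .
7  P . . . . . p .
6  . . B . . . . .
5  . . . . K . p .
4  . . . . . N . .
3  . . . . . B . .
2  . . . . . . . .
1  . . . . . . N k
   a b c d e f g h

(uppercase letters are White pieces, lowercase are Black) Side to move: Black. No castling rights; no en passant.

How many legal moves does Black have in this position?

Black to move; king on h1.
In check: yes, from the white bishop on f3.
Legal moves: Kh2, Kxg1.
Count: 2.

2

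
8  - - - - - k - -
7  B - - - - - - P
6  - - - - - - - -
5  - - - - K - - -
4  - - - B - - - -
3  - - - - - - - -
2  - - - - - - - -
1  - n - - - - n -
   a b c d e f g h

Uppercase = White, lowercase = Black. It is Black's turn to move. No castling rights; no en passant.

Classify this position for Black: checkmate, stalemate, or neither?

neither

Black to move; black king on f8.
In check: no.
Legal moves for Black: Ke8, Kg7, Kf7, Ke7, Nh3, Nf3+, Ne2, Nc3, Na3, Nd2.
Black has 10 legal moves and is not in check → neither.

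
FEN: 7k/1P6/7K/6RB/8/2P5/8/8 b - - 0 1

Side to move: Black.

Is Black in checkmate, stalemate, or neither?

Black to move; black king on h8.
In check: no.
King squares — g7: attacked by Rg5; h7: attacked by Kh6; g8: attacked by Rg5.
Legal moves for Black: none.
Not in check and no legal moves → stalemate.

stalemate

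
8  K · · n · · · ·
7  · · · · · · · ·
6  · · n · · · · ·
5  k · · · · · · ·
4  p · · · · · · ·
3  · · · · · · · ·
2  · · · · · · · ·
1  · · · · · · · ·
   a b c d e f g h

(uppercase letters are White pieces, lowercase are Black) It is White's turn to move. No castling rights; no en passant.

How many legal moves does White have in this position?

0

White to move; king on a8.
In check: no.
Legal moves: none.
Count: 0.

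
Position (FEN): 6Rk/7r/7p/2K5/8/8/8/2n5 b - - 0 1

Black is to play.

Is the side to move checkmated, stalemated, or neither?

neither

Black to move; black king on h8.
In check: yes, from the white rook on g8.
King squares — g7: attacked by Rg8; h7: own rook; g8: available.
Legal moves for Black: Kxg8.
Black is in check but has 1 legal move → neither.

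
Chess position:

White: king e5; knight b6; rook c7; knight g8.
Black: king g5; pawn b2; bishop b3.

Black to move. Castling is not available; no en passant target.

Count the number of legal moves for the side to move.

17

Black to move; king on g5.
In check: no.
Legal moves: Kg6, Kh5, Kh4, Kg4, Bxg8, Bf7, Be6, Bd5, Bc4, Ba4, Bc2, Ba2, Bd1, b1=Q, b1=R, b1=B, b1=N.
Count: 17.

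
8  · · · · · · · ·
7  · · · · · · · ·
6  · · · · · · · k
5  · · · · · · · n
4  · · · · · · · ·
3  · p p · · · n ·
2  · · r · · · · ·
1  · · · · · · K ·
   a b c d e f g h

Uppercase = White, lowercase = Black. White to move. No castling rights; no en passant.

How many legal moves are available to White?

White to move; king on g1.
In check: no.
Legal moves: none.
Count: 0.

0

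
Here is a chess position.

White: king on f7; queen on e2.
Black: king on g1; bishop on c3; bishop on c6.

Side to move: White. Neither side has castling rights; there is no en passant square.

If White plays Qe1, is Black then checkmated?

After Qe1: black king on g1; in check: yes, from the white queen on e1.
Black has 3 legal replies: Kh2, Kg2, Bxe1.
In check but a legal move exists → not checkmate.

no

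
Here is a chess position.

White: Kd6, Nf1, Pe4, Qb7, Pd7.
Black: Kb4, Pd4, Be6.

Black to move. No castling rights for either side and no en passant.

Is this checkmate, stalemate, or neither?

neither

Black to move; black king on b4.
In check: yes, from the white queen on b7.
King squares — a3: available; b3: attacked by Qb7; c3: available; a4: available; c4: available; a5: available; b5: attacked by Qb7; c5: attacked by Kd6.
Legal moves for Black: Ka5, Kc4, Ka4, Kc3, Ka3.
Black is in check but has 5 legal moves → neither.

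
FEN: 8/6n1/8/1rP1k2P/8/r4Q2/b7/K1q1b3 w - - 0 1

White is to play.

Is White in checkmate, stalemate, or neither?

White to move; white king on a1.
In check: yes, from the black queen on c1.
King squares — b1: attacked by Qc1; a2: attacked by Ra3; b2: attacked by Qc1.
Legal moves for White: none.
In check with no legal moves → checkmate.

checkmate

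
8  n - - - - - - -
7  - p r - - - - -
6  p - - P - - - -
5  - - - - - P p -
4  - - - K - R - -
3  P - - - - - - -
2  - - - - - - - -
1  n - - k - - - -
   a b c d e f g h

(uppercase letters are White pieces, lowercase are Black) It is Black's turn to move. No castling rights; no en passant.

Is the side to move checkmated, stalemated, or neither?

neither

Black to move; black king on d1.
In check: no.
Legal moves for Black include: Nb6, Rc8, Rh7, Rg7, Rf7, Re7, Rd7, Rc6, Rc5, Rc4+, Rc3, Rc2, Rc1, Ke2, Kd2, Kc2, Ke1, Kc1, ... (list truncated; more exist).
Black has legal moves and is not in check → neither.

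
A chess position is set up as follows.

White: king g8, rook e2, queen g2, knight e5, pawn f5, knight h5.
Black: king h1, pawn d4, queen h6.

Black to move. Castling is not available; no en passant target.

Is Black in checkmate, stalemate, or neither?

checkmate

Black to move; black king on h1.
In check: yes, from the white queen on g2.
King squares — g1: attacked by Qg2; g2: attacked by Re2; h2: attacked by Qg2.
Legal moves for Black: none.
In check with no legal moves → checkmate.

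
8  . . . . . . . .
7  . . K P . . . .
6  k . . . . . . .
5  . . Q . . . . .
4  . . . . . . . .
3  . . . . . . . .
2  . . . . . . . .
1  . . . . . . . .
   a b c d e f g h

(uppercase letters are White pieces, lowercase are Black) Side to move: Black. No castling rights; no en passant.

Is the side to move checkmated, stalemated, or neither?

Black to move; black king on a6.
In check: no.
King squares — a5: attacked by Qc5; b5: attacked by Qc5; b6: attacked by Qc5; a7: attacked by Qc5; b7: attacked by Kc7.
Legal moves for Black: none.
Not in check and no legal moves → stalemate.

stalemate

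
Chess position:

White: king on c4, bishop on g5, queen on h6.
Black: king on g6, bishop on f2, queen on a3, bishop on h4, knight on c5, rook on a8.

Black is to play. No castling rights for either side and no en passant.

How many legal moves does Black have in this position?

Black to move; king on g6.
In check: yes, from the white queen on h6.
Legal moves: Kf7, Kf5.
Count: 2.

2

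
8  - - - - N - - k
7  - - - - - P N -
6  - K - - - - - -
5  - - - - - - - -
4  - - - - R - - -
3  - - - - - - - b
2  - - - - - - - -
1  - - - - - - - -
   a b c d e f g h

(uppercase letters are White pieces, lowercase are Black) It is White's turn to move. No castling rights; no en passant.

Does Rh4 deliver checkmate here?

After Rh4: black king on h8; in check: yes, from the white rook on h4.
King squares — g7: attacked by Ne8; h7: attacked by Rh4; g8: attacked by Pf7.
Black has no legal moves → checkmate.

yes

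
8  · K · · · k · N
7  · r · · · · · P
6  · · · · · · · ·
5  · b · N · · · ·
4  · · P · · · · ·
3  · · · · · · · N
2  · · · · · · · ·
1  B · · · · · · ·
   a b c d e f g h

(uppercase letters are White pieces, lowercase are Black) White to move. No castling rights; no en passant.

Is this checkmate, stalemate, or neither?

White to move; white king on b8.
In check: yes, from the black rook on b7.
Legal moves for White: Kc8, Ka8, Kxb7.
White is in check but has 3 legal moves → neither.

neither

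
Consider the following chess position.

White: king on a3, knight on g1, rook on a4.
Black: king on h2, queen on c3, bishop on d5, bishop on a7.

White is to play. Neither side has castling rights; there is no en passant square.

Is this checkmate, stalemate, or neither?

White to move; white king on a3.
In check: yes, from the black queen on c3.
King squares — a2: attacked by Bd5; b2: attacked by Qc3; b3: attacked by Qc3; a4: own rook; b4: attacked by Qc3.
Legal moves for White: none.
In check with no legal moves → checkmate.

checkmate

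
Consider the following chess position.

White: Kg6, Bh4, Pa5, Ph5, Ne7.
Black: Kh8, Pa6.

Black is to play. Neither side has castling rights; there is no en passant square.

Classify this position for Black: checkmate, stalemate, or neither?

Black to move; black king on h8.
In check: no.
King squares — g7: attacked by Kg6; h7: attacked by Kg6; g8: attacked by Ne7.
Legal moves for Black: none.
Not in check and no legal moves → stalemate.

stalemate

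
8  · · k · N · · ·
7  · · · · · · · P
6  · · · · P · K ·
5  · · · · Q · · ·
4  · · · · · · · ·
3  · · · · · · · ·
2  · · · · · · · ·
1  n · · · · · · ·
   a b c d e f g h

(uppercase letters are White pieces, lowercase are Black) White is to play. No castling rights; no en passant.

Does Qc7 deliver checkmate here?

yes

After Qc7: black king on c8; in check: yes, from the white queen on c7.
King squares — b7: attacked by Qc7; c7: attacked by Ne8; d7: attacked by Pe6; b8: attacked by Qc7; d8: attacked by Qc7.
Black has no legal moves → checkmate.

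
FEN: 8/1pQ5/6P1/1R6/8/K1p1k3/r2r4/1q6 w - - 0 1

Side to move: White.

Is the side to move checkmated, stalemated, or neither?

checkmate

White to move; white king on a3.
In check: yes, from the black rook on a2.
King squares — a2: attacked by Qb1; b2: attacked by Qb1; b3: attacked by Qb1; a4: attacked by Ra2; b4: attacked by Qb1.
Legal moves for White: none.
In check with no legal moves → checkmate.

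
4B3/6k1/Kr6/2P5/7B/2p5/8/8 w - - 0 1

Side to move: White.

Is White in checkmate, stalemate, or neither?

neither

White to move; white king on a6.
In check: yes, from the black rook on b6.
Legal moves for White: Ka7, Kxb6, Ka5, cxb6.
White is in check but has 4 legal moves → neither.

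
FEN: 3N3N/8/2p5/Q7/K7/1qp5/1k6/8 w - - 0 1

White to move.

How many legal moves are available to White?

White to move; king on a4.
In check: yes, from the black queen on b3.
Legal moves: none.
Count: 0.

0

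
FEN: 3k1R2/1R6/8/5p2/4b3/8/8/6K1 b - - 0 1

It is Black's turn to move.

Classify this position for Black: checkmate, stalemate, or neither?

Black to move; black king on d8.
In check: yes, from the white rook on f8.
King squares — c7: attacked by Rb7; d7: attacked by Rb7; e7: attacked by Rb7; c8: attacked by Rf8; e8: attacked by Rf8.
Legal moves for Black: none.
In check with no legal moves → checkmate.

checkmate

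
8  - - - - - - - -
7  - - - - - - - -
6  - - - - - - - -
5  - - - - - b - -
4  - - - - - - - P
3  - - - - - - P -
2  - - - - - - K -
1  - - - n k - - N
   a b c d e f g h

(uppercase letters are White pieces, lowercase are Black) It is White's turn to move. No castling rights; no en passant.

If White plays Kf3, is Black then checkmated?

no

After Kf3: black king on e1; in check: no.
Black is not in check, so this cannot be checkmate.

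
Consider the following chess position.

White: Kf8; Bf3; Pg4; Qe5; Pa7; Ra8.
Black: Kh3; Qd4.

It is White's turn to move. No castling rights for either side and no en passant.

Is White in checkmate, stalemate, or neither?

neither

White to move; white king on f8.
In check: no.
Legal moves for White include: Kg8, Ke8, Kg7, Kf7, Ke7, Re8, Rd8, Rc8, Rb8, Qh8+, Qe8, Qb8, Qg7, Qe7, Qc7, Qf6, Qe6, Qd6, ... (list truncated; more exist).
White has legal moves and is not in check → neither.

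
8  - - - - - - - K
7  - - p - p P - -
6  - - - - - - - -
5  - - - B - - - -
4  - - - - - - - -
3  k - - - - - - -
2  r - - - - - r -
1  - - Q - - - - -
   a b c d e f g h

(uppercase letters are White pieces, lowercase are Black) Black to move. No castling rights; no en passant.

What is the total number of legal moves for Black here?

4

Black to move; king on a3.
In check: yes, from the white queen on c1.
Legal moves: Kb4, Ka4, Rgb2, Rab2.
Count: 4.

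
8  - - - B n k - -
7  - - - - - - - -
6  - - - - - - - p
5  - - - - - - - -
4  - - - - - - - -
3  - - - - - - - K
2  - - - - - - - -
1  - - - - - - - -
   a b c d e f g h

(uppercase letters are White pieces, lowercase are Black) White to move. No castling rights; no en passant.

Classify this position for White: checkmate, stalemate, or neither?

neither

White to move; white king on h3.
In check: no.
Legal moves for White: Be7+, Bc7, Bf6, Bb6, Bg5, Ba5, Bh4, Kh4, Kg4, Kg3, Kh2, Kg2.
White has 12 legal moves and is not in check → neither.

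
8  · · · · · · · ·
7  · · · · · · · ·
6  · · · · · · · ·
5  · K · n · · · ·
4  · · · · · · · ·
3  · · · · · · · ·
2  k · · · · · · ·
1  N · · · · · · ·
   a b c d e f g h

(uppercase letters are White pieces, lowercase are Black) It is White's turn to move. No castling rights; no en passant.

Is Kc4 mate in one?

After Kc4: black king on a2; in check: no.
Black is not in check, so this cannot be checkmate.

no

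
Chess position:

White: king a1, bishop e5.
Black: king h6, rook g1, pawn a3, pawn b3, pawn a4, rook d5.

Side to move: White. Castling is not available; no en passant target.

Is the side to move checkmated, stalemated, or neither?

checkmate

White to move; white king on a1.
In check: yes, from the black rook on g1.
King squares — b1: attacked by Rg1; a2: attacked by Pb3; b2: attacked by Pa3.
Legal moves for White: none.
In check with no legal moves → checkmate.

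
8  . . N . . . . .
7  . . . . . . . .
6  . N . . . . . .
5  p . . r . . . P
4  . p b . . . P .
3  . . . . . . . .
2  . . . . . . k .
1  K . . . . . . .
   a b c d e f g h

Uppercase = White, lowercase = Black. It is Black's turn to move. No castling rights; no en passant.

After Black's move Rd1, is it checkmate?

After Rd1: white king on a1; in check: yes, from the black rook on d1.
White has 1 legal reply: Kb2.
In check but a legal move exists → not checkmate.

no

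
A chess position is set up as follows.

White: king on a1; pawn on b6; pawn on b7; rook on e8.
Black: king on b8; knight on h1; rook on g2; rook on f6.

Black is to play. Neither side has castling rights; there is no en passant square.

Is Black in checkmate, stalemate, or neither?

neither

Black to move; black king on b8.
In check: yes, from the white rook on e8.
Legal moves for Black: Kxb7.
Black is in check but has 1 legal move → neither.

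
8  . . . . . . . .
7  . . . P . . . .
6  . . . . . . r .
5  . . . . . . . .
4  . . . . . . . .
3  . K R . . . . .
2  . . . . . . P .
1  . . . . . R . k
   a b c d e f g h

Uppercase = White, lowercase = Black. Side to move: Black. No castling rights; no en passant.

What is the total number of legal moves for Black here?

2

Black to move; king on h1.
In check: yes, from the white rook on f1.
Legal moves: Kh2, Kxg2.
Count: 2.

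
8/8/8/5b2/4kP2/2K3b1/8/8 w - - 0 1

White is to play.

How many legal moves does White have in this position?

White to move; king on c3.
In check: no.
Legal moves: Kc4, Kb4, Kb3, Kd2, Kc2, Kb2.
Count: 6.

6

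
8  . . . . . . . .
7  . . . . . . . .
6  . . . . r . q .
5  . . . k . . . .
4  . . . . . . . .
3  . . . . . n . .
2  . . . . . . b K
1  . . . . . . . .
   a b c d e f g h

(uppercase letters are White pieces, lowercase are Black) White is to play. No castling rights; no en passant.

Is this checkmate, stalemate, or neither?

White to move; white king on h2.
In check: yes, from the black knight on f3.
King squares — g1: attacked by Nf3; h1: attacked by Bg2; g2: attacked by Qg6; g3: attacked by Qg6; h3: attacked by Bg2.
Legal moves for White: none.
In check with no legal moves → checkmate.

checkmate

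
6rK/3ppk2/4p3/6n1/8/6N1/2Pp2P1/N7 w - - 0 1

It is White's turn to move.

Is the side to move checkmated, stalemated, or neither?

White to move; white king on h8.
In check: yes, from the black rook on g8.
King squares — g7: attacked by Kf7; h7: attacked by Ng5; g8: attacked by Kf7.
Legal moves for White: none.
In check with no legal moves → checkmate.

checkmate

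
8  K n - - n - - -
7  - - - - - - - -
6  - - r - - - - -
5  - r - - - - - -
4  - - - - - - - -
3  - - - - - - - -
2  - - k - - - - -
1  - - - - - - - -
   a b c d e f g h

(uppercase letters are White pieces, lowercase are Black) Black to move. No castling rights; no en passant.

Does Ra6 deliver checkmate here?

After Ra6: white king on a8; in check: yes, from the black rook on a6.
King squares — a7: attacked by Ra6; b7: attacked by Rb5; b8: attacked by Rb5.
White has no legal moves → checkmate.

yes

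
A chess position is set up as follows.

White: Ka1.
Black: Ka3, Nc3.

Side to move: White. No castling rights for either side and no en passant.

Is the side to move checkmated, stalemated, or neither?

White to move; white king on a1.
In check: no.
King squares — b1: attacked by Nc3; a2: attacked by Ka3; b2: attacked by Ka3.
Legal moves for White: none.
Not in check and no legal moves → stalemate.

stalemate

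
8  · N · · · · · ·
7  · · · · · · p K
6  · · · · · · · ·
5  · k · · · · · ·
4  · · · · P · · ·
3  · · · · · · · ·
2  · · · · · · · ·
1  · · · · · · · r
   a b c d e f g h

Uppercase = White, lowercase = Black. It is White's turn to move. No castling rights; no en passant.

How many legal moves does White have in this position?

3

White to move; king on h7.
In check: yes, from the black rook on h1.
Legal moves: Kg8, Kxg7, Kg6.
Count: 3.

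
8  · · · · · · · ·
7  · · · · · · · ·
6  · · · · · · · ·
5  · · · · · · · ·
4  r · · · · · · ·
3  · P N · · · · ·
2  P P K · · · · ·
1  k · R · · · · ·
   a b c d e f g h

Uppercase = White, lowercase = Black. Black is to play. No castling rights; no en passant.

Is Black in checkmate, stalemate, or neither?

checkmate

Black to move; black king on a1.
In check: yes, from the white rook on c1.
King squares — b1: attacked by Rc1; a2: attacked by Nc3; b2: attacked by Kc2.
Legal moves for Black: none.
In check with no legal moves → checkmate.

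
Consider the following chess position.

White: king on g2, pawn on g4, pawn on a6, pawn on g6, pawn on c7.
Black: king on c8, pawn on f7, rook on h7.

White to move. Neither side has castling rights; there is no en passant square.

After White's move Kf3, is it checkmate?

no

After Kf3: black king on c8; in check: no.
Black is not in check, so this cannot be checkmate.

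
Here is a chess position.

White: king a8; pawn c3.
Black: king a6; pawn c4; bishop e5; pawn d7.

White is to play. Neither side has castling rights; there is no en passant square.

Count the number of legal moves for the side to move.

White to move; king on a8.
In check: no.
Legal moves: none.
Count: 0.

0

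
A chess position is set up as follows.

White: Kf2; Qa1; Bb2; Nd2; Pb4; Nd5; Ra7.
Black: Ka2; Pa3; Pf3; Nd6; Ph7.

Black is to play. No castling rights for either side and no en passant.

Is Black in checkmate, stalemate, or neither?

Black to move; black king on a2.
In check: yes, from the white queen on a1.
King squares — a1: attacked by Bb2; b1: attacked by Qa1; b2: attacked by Qa1; a3: own pawn; b3: attacked by Nd2.
Legal moves for Black: none.
In check with no legal moves → checkmate.

checkmate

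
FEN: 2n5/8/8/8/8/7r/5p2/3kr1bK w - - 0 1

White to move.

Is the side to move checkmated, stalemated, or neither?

neither

White to move; white king on h1.
In check: yes, from the black rook on h3.
King squares — g1: attacked by Re1; g2: available; h2: attacked by Bg1.
Legal moves for White: Kg2.
White is in check but has 1 legal move → neither.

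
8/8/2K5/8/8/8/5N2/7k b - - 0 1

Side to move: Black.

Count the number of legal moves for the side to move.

Black to move; king on h1.
In check: yes, from the white knight on f2.
Legal moves: Kh2, Kg2, Kg1.
Count: 3.

3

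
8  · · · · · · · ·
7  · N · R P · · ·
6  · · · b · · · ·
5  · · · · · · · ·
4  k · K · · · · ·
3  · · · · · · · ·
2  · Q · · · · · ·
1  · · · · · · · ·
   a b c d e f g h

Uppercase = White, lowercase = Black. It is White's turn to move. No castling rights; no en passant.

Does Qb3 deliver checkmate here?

After Qb3: black king on a4; in check: yes, from the white queen on b3.
King squares — a3: attacked by Qb3; b3: attacked by Kc4; b4: attacked by Qb3; a5: attacked by Nb7; b5: attacked by Qb3.
Black has no legal moves → checkmate.

yes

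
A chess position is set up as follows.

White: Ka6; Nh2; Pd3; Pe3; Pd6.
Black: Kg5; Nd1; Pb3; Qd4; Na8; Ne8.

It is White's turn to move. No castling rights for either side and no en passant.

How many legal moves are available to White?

9

White to move; king on a6.
In check: no.
Legal moves: Kb7, Kb5, Ka5, Ng4, Nf3+, Nf1, exd4, d7, e4.
Count: 9.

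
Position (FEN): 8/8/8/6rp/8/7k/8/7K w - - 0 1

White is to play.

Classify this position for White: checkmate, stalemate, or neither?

stalemate

White to move; white king on h1.
In check: no.
King squares — g1: attacked by Rg5; g2: attacked by Kh3; h2: attacked by Kh3.
Legal moves for White: none.
Not in check and no legal moves → stalemate.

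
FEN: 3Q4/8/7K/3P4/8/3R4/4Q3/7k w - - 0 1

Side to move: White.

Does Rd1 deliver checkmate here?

After Rd1: black king on h1; in check: yes, from the white rook on d1.
King squares — g1: attacked by Rd1; g2: attacked by Qe2; h2: attacked by Qe2.
Black has no legal moves → checkmate.

yes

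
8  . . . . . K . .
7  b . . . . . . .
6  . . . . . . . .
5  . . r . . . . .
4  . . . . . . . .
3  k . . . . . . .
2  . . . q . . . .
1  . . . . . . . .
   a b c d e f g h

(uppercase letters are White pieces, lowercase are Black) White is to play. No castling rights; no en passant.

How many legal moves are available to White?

White to move; king on f8.
In check: no.
Legal moves: Kg8, Ke8, Kg7, Kf7, Ke7.
Count: 5.

5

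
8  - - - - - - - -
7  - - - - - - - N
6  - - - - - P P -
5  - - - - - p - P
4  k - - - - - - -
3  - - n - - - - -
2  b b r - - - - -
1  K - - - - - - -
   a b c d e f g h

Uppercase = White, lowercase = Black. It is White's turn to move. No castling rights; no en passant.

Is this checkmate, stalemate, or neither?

White to move; white king on a1.
In check: yes, from the black bishop on b2.
King squares — b1: attacked by Ba2; a2: attacked by Nc3; b2: attacked by Rc2.
Legal moves for White: none.
In check with no legal moves → checkmate.

checkmate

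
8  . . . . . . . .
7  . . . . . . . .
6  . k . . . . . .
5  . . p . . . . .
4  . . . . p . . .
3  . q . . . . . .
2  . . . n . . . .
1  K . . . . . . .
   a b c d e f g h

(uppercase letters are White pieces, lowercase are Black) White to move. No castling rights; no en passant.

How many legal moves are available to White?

White to move; king on a1.
In check: no.
Legal moves: none.
Count: 0.

0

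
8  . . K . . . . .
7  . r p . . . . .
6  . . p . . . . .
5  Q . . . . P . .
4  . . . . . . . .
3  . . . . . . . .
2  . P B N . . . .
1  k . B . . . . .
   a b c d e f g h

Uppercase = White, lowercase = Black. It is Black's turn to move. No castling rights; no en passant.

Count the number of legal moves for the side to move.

0

Black to move; king on a1.
In check: yes, from the white queen on a5.
Legal moves: none.
Count: 0.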